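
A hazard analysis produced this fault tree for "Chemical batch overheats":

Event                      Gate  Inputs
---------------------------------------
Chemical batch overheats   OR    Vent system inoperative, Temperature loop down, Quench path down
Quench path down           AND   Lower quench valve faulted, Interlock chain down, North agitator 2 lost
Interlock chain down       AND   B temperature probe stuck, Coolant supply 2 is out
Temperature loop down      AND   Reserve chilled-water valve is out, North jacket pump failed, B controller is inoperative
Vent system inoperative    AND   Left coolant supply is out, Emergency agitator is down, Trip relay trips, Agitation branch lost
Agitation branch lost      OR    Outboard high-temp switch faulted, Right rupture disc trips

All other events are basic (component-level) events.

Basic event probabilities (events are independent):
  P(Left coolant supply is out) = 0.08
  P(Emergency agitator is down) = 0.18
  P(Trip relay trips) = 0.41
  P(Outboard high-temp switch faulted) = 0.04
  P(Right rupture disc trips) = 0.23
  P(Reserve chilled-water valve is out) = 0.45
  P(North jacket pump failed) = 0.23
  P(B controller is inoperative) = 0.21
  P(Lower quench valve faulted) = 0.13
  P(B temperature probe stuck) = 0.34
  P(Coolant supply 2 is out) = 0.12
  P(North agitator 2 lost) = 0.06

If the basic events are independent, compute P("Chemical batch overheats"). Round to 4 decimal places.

P(Agitation branch lost) [OR] = 1 − (1−0.04) × (1−0.23) = 0.260800
P(Vent system inoperative) [AND] = 0.08 × 0.18 × 0.41 × 0.260800 = 0.001540
P(Temperature loop down) [AND] = 0.45 × 0.23 × 0.21 = 0.021735
P(Interlock chain down) [AND] = 0.34 × 0.12 = 0.040800
P(Quench path down) [AND] = 0.13 × 0.040800 × 0.06 = 0.000318
P(Chemical batch overheats) [OR] = 1 − (1−0.001540) × (1−0.021735) × (1−0.000318) = 0.023552
Rounded to 4 decimal places: P(Chemical batch overheats) ≈ 0.0236.

0.0236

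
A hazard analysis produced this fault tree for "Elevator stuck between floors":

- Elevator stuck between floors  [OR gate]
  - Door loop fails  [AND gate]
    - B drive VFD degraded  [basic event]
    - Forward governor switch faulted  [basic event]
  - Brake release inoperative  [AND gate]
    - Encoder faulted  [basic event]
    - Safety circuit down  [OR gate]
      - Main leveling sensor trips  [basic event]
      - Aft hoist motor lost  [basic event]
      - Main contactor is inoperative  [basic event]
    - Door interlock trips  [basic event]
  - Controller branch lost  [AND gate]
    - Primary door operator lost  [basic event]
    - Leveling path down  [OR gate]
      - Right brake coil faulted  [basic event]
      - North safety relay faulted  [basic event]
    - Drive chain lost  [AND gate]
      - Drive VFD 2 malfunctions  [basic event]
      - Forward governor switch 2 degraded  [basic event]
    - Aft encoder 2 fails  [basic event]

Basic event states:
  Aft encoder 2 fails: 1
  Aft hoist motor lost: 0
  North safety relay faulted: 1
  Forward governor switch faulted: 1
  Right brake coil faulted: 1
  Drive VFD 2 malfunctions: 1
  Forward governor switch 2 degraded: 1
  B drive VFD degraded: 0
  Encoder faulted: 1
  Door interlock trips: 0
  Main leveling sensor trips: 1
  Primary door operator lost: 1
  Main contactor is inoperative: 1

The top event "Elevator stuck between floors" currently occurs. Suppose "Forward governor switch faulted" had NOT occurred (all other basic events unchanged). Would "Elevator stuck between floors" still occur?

Yes

Counterfactual: set "Forward governor switch faulted" to not occurred.
Door loop fails [AND]: B drive VFD degraded=not, Forward governor switch faulted=not → not all inputs occur → does not occur.
Safety circuit down [OR]: Main leveling sensor trips=occurs, Aft hoist motor lost=not, Main contactor is inoperative=occurs → at least one input occurs → occurs.
Brake release inoperative [AND]: Encoder faulted=occurs, Safety circuit down=occurs, Door interlock trips=not → not all inputs occur → does not occur.
Leveling path down [OR]: Right brake coil faulted=occurs, North safety relay faulted=occurs → at least one input occurs → occurs.
Drive chain lost [AND]: Drive VFD 2 malfunctions=occurs, Forward governor switch 2 degraded=occurs → all inputs occur → occurs.
Controller branch lost [AND]: Primary door operator lost=occurs, Leveling path down=occurs, Drive chain lost=occurs, Aft encoder 2 fails=occurs → all inputs occur → occurs.
Elevator stuck between floors [OR]: Door loop fails=not, Brake release inoperative=not, Controller branch lost=occurs → at least one input occurs → occurs.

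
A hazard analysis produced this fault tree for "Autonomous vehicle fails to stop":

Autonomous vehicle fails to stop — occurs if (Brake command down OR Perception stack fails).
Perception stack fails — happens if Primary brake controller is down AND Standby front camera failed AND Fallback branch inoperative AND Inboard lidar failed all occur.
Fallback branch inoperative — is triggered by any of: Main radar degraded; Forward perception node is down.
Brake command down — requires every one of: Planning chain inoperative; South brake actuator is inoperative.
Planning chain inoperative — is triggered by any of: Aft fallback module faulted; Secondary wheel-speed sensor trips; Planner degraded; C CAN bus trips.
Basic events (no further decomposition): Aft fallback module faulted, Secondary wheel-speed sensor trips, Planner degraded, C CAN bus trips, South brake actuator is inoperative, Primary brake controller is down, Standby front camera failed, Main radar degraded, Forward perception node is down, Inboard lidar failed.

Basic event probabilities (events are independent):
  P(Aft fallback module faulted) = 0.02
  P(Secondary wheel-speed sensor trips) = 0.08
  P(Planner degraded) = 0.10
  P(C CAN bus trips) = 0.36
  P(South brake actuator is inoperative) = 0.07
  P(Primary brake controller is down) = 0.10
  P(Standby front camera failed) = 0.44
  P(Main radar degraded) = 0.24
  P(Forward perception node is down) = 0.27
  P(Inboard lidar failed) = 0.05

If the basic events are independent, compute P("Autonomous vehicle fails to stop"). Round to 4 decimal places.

P(Planning chain inoperative) [OR] = 1 − (1−0.02) × (1−0.08) × (1−0.10) × (1−0.36) = 0.480678
P(Brake command down) [AND] = 0.480678 × 0.07 = 0.033647
P(Fallback branch inoperative) [OR] = 1 − (1−0.24) × (1−0.27) = 0.445200
P(Perception stack fails) [AND] = 0.10 × 0.44 × 0.445200 × 0.05 = 0.000979
P(Autonomous vehicle fails to stop) [OR] = 1 − (1−0.033647) × (1−0.000979) = 0.034593
Rounded to 4 decimal places: P(Autonomous vehicle fails to stop) ≈ 0.0346.

0.0346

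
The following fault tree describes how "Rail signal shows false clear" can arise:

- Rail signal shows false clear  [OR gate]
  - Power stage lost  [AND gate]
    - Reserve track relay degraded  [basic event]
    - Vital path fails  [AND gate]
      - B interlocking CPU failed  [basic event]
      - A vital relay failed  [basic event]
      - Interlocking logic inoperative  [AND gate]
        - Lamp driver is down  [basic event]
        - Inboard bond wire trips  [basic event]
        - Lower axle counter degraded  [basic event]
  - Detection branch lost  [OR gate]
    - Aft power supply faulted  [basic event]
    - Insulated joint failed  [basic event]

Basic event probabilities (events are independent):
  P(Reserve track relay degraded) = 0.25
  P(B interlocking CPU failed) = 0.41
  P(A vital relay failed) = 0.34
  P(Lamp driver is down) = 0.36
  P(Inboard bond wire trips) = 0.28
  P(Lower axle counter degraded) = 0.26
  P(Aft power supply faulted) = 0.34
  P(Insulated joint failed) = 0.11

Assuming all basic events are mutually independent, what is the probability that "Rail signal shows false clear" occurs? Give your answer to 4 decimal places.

0.4131

P(Interlocking logic inoperative) [AND] = 0.36 × 0.28 × 0.26 = 0.026208
P(Vital path fails) [AND] = 0.41 × 0.34 × 0.026208 = 0.003653
P(Power stage lost) [AND] = 0.25 × 0.003653 = 0.000913
P(Detection branch lost) [OR] = 1 − (1−0.34) × (1−0.11) = 0.412600
P(Rail signal shows false clear) [OR] = 1 − (1−0.000913) × (1−0.412600) = 0.413136
Rounded to 4 decimal places: P(Rail signal shows false clear) ≈ 0.4131.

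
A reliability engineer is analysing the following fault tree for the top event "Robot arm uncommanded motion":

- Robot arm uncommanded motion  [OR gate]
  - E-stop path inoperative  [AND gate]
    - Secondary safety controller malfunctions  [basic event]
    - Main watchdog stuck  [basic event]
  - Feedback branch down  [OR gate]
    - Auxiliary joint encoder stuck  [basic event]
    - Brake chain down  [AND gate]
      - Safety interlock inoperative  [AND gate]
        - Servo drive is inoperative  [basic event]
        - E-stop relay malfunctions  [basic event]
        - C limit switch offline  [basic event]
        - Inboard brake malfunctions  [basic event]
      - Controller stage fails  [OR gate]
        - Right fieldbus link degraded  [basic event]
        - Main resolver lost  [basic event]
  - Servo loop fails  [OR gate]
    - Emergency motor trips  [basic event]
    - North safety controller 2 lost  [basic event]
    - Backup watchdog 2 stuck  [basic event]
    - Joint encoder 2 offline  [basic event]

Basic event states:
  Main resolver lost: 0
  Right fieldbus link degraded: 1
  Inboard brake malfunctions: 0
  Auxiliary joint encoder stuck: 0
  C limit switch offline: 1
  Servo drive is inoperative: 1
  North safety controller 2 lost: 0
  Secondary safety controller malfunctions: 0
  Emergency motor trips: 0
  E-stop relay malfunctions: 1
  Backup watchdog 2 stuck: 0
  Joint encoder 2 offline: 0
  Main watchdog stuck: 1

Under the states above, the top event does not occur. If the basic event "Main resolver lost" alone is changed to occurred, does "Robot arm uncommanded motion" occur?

No

Counterfactual: set "Main resolver lost" to occurred.
E-stop path inoperative [AND]: Secondary safety controller malfunctions=not, Main watchdog stuck=occurs → not all inputs occur → does not occur.
Safety interlock inoperative [AND]: Servo drive is inoperative=occurs, E-stop relay malfunctions=occurs, C limit switch offline=occurs, Inboard brake malfunctions=not → not all inputs occur → does not occur.
Controller stage fails [OR]: Right fieldbus link degraded=occurs, Main resolver lost=occurs → at least one input occurs → occurs.
Brake chain down [AND]: Safety interlock inoperative=not, Controller stage fails=occurs → not all inputs occur → does not occur.
Feedback branch down [OR]: Auxiliary joint encoder stuck=not, Brake chain down=not → no input occurs → does not occur.
Servo loop fails [OR]: Emergency motor trips=not, North safety controller 2 lost=not, Backup watchdog 2 stuck=not, Joint encoder 2 offline=not → no input occurs → does not occur.
Robot arm uncommanded motion [OR]: E-stop path inoperative=not, Feedback branch down=not, Servo loop fails=not → no input occurs → does not occur.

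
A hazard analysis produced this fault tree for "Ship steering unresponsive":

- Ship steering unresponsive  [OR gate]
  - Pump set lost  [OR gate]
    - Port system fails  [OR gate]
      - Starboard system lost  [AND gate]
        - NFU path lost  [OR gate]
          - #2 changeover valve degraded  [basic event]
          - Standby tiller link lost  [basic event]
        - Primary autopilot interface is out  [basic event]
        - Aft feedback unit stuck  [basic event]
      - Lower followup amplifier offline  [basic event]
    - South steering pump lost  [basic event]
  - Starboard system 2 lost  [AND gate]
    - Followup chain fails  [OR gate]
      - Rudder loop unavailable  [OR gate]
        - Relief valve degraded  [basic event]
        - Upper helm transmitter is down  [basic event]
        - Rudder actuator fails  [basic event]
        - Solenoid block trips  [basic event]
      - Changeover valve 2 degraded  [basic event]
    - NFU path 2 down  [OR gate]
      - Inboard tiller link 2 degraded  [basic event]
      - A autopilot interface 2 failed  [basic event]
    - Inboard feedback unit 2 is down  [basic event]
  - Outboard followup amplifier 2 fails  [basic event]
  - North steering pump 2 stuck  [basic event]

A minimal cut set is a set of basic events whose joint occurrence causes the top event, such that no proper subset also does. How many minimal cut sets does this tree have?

NFU path lost [OR]: union of children's cut sets → 2 cut set(s).
Starboard system lost [AND]: one cut set from each child combined → 2 × 1 × 1 = 2 cut set(s).
Port system fails [OR]: union of children's cut sets → 3 cut set(s).
Pump set lost [OR]: union of children's cut sets → 4 cut set(s).
Rudder loop unavailable [OR]: union of children's cut sets → 4 cut set(s).
Followup chain fails [OR]: union of children's cut sets → 5 cut set(s).
NFU path 2 down [OR]: union of children's cut sets → 2 cut set(s).
Starboard system 2 lost [AND]: one cut set from each child combined → 5 × 2 × 1 = 10 cut set(s).
Ship steering unresponsive [OR]: union of children's cut sets → 16 cut set(s).

16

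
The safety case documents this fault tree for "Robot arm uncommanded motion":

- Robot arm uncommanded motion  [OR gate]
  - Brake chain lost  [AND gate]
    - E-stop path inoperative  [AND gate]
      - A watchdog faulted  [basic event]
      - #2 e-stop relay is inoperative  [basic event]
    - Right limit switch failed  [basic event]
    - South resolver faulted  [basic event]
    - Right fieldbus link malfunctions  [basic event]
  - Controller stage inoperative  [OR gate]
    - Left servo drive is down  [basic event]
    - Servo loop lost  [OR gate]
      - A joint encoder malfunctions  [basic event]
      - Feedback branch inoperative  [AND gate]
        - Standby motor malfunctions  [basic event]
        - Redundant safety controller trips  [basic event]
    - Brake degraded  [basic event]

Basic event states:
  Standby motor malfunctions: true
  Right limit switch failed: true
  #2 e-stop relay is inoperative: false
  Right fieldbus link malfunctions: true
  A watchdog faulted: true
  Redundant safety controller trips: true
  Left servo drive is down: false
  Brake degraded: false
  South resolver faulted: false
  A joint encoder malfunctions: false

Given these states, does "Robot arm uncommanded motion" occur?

Yes

E-stop path inoperative [AND]: A watchdog faulted=occurs, #2 e-stop relay is inoperative=not → not all inputs occur → does not occur.
Brake chain lost [AND]: E-stop path inoperative=not, Right limit switch failed=occurs, South resolver faulted=not, Right fieldbus link malfunctions=occurs → not all inputs occur → does not occur.
Feedback branch inoperative [AND]: Standby motor malfunctions=occurs, Redundant safety controller trips=occurs → all inputs occur → occurs.
Servo loop lost [OR]: A joint encoder malfunctions=not, Feedback branch inoperative=occurs → at least one input occurs → occurs.
Controller stage inoperative [OR]: Left servo drive is down=not, Servo loop lost=occurs, Brake degraded=not → at least one input occurs → occurs.
Robot arm uncommanded motion [OR]: Brake chain lost=not, Controller stage inoperative=occurs → at least one input occurs → occurs.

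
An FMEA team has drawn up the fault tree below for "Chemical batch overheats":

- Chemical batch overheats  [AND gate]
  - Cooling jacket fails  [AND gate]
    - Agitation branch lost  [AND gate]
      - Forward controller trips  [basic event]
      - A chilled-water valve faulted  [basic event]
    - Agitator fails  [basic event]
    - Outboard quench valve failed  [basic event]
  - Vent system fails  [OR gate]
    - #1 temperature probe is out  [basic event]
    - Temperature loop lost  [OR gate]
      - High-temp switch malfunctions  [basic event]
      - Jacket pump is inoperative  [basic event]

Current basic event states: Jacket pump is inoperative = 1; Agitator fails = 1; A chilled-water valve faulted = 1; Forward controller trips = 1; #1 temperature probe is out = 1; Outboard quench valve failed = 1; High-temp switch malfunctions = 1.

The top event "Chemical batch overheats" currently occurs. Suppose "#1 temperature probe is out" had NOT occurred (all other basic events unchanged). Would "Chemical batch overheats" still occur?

Counterfactual: set "#1 temperature probe is out" to not occurred.
Agitation branch lost [AND]: Forward controller trips=occurs, A chilled-water valve faulted=occurs → all inputs occur → occurs.
Cooling jacket fails [AND]: Agitation branch lost=occurs, Agitator fails=occurs, Outboard quench valve failed=occurs → all inputs occur → occurs.
Temperature loop lost [OR]: High-temp switch malfunctions=occurs, Jacket pump is inoperative=occurs → at least one input occurs → occurs.
Vent system fails [OR]: #1 temperature probe is out=not, Temperature loop lost=occurs → at least one input occurs → occurs.
Chemical batch overheats [AND]: Cooling jacket fails=occurs, Vent system fails=occurs → all inputs occur → occurs.

Yes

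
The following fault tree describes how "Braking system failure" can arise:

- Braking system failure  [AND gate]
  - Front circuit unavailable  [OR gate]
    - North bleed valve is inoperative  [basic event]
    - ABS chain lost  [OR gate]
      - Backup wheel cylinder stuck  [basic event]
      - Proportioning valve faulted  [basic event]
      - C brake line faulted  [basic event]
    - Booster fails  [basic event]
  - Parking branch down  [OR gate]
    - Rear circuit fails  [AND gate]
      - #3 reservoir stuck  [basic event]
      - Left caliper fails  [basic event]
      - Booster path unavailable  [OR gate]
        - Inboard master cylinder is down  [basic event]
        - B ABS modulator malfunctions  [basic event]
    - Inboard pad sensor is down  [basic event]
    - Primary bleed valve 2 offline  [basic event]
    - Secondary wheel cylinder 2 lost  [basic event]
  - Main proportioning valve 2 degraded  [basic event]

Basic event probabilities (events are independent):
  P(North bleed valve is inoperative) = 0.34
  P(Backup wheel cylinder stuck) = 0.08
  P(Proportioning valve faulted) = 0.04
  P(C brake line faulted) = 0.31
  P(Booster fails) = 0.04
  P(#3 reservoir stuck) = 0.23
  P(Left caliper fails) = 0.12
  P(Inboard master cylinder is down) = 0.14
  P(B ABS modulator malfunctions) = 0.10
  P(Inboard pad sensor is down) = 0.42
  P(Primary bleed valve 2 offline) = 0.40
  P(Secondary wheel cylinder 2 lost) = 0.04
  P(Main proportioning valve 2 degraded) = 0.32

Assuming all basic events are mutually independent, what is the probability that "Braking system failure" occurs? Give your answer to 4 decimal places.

P(ABS chain lost) [OR] = 1 − (1−0.08) × (1−0.04) × (1−0.31) = 0.390592
P(Front circuit unavailable) [OR] = 1 − (1−0.34) × (1−0.390592) × (1−0.04) = 0.613879
P(Booster path unavailable) [OR] = 1 − (1−0.14) × (1−0.10) = 0.226000
P(Rear circuit fails) [AND] = 0.23 × 0.12 × 0.226000 = 0.006238
P(Parking branch down) [OR] = 1 − (1−0.006238) × (1−0.42) × (1−0.40) × (1−0.04) = 0.668004
P(Braking system failure) [AND] = 0.613879 × 0.668004 × 0.32 = 0.131224
Rounded to 4 decimal places: P(Braking system failure) ≈ 0.1312.

0.1312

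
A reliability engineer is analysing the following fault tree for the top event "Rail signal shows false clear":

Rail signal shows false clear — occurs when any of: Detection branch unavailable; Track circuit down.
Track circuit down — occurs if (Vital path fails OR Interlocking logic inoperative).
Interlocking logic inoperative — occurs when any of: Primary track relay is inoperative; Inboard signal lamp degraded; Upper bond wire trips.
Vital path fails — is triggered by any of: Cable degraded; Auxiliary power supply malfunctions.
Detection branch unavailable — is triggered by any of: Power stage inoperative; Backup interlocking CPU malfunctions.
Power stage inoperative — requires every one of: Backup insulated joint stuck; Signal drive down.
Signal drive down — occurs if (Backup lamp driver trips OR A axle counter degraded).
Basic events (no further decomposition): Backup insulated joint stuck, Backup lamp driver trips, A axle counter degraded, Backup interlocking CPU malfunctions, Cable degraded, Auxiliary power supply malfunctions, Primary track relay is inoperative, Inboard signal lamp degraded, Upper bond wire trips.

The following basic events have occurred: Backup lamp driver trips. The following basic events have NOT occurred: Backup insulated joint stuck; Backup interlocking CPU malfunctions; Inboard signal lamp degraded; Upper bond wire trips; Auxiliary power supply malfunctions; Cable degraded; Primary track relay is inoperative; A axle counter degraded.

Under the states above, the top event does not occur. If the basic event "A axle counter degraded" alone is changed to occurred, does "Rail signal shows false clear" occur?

Counterfactual: set "A axle counter degraded" to occurred.
Signal drive down [OR]: Backup lamp driver trips=occurs, A axle counter degraded=occurs → at least one input occurs → occurs.
Power stage inoperative [AND]: Backup insulated joint stuck=not, Signal drive down=occurs → not all inputs occur → does not occur.
Detection branch unavailable [OR]: Power stage inoperative=not, Backup interlocking CPU malfunctions=not → no input occurs → does not occur.
Vital path fails [OR]: Cable degraded=not, Auxiliary power supply malfunctions=not → no input occurs → does not occur.
Interlocking logic inoperative [OR]: Primary track relay is inoperative=not, Inboard signal lamp degraded=not, Upper bond wire trips=not → no input occurs → does not occur.
Track circuit down [OR]: Vital path fails=not, Interlocking logic inoperative=not → no input occurs → does not occur.
Rail signal shows false clear [OR]: Detection branch unavailable=not, Track circuit down=not → no input occurs → does not occur.

No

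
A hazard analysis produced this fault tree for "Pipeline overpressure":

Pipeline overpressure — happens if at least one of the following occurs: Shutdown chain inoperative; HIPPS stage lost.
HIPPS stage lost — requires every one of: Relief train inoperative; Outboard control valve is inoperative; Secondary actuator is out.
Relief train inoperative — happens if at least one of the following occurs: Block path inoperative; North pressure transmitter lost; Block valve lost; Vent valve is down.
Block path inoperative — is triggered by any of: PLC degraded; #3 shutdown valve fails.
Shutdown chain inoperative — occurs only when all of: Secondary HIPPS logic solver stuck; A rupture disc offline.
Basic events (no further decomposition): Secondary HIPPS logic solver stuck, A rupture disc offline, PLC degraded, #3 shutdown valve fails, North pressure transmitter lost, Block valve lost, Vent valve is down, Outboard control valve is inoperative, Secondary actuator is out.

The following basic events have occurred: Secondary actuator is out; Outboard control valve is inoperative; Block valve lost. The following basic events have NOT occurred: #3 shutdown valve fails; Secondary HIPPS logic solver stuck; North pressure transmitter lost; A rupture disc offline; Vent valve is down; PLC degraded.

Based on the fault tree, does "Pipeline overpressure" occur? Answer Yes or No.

Shutdown chain inoperative [AND]: Secondary HIPPS logic solver stuck=not, A rupture disc offline=not → not all inputs occur → does not occur.
Block path inoperative [OR]: PLC degraded=not, #3 shutdown valve fails=not → no input occurs → does not occur.
Relief train inoperative [OR]: Block path inoperative=not, North pressure transmitter lost=not, Block valve lost=occurs, Vent valve is down=not → at least one input occurs → occurs.
HIPPS stage lost [AND]: Relief train inoperative=occurs, Outboard control valve is inoperative=occurs, Secondary actuator is out=occurs → all inputs occur → occurs.
Pipeline overpressure [OR]: Shutdown chain inoperative=not, HIPPS stage lost=occurs → at least one input occurs → occurs.

Yes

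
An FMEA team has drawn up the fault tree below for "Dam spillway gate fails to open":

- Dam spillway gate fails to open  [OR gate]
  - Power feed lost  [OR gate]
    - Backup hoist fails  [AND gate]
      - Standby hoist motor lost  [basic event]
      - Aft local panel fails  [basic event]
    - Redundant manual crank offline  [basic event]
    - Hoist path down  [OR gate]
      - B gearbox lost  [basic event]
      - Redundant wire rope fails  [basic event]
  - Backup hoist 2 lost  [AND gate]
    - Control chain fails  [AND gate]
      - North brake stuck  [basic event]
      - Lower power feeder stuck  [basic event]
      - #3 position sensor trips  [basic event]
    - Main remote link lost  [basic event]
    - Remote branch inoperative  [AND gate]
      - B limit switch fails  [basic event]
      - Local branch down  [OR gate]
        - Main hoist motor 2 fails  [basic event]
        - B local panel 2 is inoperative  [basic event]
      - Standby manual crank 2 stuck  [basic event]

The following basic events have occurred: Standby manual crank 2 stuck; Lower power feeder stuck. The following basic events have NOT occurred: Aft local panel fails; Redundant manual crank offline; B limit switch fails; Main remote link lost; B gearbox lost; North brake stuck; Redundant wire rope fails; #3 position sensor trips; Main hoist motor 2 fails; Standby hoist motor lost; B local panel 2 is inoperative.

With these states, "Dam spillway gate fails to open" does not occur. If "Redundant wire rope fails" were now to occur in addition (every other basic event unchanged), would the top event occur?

Yes

Counterfactual: set "Redundant wire rope fails" to occurred.
Backup hoist fails [AND]: Standby hoist motor lost=not, Aft local panel fails=not → not all inputs occur → does not occur.
Hoist path down [OR]: B gearbox lost=not, Redundant wire rope fails=occurs → at least one input occurs → occurs.
Power feed lost [OR]: Backup hoist fails=not, Redundant manual crank offline=not, Hoist path down=occurs → at least one input occurs → occurs.
Control chain fails [AND]: North brake stuck=not, Lower power feeder stuck=occurs, #3 position sensor trips=not → not all inputs occur → does not occur.
Local branch down [OR]: Main hoist motor 2 fails=not, B local panel 2 is inoperative=not → no input occurs → does not occur.
Remote branch inoperative [AND]: B limit switch fails=not, Local branch down=not, Standby manual crank 2 stuck=occurs → not all inputs occur → does not occur.
Backup hoist 2 lost [AND]: Control chain fails=not, Main remote link lost=not, Remote branch inoperative=not → not all inputs occur → does not occur.
Dam spillway gate fails to open [OR]: Power feed lost=occurs, Backup hoist 2 lost=not → at least one input occurs → occurs.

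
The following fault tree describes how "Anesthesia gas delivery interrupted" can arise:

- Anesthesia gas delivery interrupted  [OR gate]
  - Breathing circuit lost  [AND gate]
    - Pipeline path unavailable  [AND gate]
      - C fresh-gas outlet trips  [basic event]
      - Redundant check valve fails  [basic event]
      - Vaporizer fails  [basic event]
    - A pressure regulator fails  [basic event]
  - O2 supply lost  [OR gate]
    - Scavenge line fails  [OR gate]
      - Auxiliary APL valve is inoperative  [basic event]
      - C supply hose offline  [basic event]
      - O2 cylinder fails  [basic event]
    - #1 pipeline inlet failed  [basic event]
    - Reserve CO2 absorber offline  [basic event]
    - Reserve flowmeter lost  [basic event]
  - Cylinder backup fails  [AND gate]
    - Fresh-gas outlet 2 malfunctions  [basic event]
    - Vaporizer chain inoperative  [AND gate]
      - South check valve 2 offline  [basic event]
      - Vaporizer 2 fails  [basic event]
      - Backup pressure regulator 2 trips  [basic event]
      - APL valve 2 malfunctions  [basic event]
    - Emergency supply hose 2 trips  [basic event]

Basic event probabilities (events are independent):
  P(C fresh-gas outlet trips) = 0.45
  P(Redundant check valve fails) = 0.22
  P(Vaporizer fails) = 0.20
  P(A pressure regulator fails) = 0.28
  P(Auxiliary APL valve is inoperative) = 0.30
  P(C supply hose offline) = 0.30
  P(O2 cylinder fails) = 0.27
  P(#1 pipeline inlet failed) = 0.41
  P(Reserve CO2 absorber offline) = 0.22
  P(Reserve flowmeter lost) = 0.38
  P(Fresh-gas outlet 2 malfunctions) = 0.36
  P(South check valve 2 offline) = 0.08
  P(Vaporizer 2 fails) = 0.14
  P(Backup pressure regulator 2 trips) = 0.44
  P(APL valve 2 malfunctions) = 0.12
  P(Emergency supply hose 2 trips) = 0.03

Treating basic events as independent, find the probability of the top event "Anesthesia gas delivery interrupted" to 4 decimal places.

P(Pipeline path unavailable) [AND] = 0.45 × 0.22 × 0.20 = 0.019800
P(Breathing circuit lost) [AND] = 0.019800 × 0.28 = 0.005544
P(Scavenge line fails) [OR] = 1 − (1−0.30) × (1−0.30) × (1−0.27) = 0.642300
P(O2 supply lost) [OR] = 1 − (1−0.642300) × (1−0.41) × (1−0.22) × (1−0.38) = 0.897940
P(Vaporizer chain inoperative) [AND] = 0.08 × 0.14 × 0.44 × 0.12 = 0.000591
P(Cylinder backup fails) [AND] = 0.36 × 0.000591 × 0.03 = 0.000006
P(Anesthesia gas delivery interrupted) [OR] = 1 − (1−0.005544) × (1−0.897940) × (1−0.000006) = 0.898506
Rounded to 4 decimal places: P(Anesthesia gas delivery interrupted) ≈ 0.8985.

0.8985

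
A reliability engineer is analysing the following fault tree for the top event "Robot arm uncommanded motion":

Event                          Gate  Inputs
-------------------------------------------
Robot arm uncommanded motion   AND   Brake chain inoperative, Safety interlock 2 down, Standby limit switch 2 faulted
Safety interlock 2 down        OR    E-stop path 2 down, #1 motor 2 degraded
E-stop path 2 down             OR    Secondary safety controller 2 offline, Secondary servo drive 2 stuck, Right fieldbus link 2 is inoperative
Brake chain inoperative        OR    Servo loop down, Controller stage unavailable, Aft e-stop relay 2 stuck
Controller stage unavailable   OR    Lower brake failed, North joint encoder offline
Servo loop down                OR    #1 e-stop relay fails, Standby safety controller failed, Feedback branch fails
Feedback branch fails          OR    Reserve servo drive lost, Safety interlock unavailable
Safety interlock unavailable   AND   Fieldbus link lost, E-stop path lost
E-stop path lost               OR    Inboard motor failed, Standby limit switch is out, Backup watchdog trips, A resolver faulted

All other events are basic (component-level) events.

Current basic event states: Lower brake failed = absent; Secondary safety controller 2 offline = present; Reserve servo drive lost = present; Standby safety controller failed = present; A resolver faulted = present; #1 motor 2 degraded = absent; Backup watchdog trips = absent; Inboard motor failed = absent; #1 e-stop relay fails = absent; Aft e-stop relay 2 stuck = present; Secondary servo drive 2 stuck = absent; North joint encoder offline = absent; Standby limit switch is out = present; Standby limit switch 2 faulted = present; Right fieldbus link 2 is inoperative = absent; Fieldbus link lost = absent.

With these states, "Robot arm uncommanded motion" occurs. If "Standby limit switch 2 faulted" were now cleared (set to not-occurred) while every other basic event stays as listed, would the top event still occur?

No

Counterfactual: set "Standby limit switch 2 faulted" to not occurred.
E-stop path lost [OR]: Inboard motor failed=not, Standby limit switch is out=occurs, Backup watchdog trips=not, A resolver faulted=occurs → at least one input occurs → occurs.
Safety interlock unavailable [AND]: Fieldbus link lost=not, E-stop path lost=occurs → not all inputs occur → does not occur.
Feedback branch fails [OR]: Reserve servo drive lost=occurs, Safety interlock unavailable=not → at least one input occurs → occurs.
Servo loop down [OR]: #1 e-stop relay fails=not, Standby safety controller failed=occurs, Feedback branch fails=occurs → at least one input occurs → occurs.
Controller stage unavailable [OR]: Lower brake failed=not, North joint encoder offline=not → no input occurs → does not occur.
Brake chain inoperative [OR]: Servo loop down=occurs, Controller stage unavailable=not, Aft e-stop relay 2 stuck=occurs → at least one input occurs → occurs.
E-stop path 2 down [OR]: Secondary safety controller 2 offline=occurs, Secondary servo drive 2 stuck=not, Right fieldbus link 2 is inoperative=not → at least one input occurs → occurs.
Safety interlock 2 down [OR]: E-stop path 2 down=occurs, #1 motor 2 degraded=not → at least one input occurs → occurs.
Robot arm uncommanded motion [AND]: Brake chain inoperative=occurs, Safety interlock 2 down=occurs, Standby limit switch 2 faulted=not → not all inputs occur → does not occur.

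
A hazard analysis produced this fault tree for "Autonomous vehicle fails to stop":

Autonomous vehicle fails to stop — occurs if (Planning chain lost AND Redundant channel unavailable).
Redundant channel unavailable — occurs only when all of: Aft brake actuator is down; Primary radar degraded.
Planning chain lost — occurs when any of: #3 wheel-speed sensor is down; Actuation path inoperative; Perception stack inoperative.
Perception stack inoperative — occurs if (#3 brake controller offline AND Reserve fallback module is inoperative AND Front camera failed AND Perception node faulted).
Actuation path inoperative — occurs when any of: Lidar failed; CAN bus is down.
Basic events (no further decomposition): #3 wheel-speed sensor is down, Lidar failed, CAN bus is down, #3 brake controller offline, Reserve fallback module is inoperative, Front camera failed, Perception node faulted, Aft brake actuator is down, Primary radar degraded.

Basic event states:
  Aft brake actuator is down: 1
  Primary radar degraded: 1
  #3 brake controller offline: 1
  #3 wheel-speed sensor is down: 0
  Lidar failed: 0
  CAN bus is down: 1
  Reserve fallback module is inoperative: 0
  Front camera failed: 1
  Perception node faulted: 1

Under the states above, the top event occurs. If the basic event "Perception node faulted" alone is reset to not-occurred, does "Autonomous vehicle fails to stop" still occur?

Counterfactual: set "Perception node faulted" to not occurred.
Actuation path inoperative [OR]: Lidar failed=not, CAN bus is down=occurs → at least one input occurs → occurs.
Perception stack inoperative [AND]: #3 brake controller offline=occurs, Reserve fallback module is inoperative=not, Front camera failed=occurs, Perception node faulted=not → not all inputs occur → does not occur.
Planning chain lost [OR]: #3 wheel-speed sensor is down=not, Actuation path inoperative=occurs, Perception stack inoperative=not → at least one input occurs → occurs.
Redundant channel unavailable [AND]: Aft brake actuator is down=occurs, Primary radar degraded=occurs → all inputs occur → occurs.
Autonomous vehicle fails to stop [AND]: Planning chain lost=occurs, Redundant channel unavailable=occurs → all inputs occur → occurs.

Yes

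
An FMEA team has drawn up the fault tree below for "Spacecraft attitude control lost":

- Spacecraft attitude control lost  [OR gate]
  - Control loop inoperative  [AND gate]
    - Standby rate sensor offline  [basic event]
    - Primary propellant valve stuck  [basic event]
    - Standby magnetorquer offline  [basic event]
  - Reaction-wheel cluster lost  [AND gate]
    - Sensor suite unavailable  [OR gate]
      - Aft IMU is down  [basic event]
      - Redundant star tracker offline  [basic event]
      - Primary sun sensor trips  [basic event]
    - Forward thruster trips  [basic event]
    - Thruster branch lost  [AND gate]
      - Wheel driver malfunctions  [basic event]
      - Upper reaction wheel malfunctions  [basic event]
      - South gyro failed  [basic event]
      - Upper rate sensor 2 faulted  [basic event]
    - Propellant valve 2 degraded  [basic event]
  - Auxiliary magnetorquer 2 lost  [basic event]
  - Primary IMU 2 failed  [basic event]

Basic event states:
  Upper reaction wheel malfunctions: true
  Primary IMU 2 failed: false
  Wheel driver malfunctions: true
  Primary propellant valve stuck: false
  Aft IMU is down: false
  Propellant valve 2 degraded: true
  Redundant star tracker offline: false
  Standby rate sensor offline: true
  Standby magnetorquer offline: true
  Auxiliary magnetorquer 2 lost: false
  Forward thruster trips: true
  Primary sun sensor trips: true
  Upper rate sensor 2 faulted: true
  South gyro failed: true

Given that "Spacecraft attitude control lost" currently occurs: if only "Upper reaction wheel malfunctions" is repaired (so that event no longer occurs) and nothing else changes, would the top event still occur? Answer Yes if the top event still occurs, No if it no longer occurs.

Counterfactual: set "Upper reaction wheel malfunctions" to not occurred.
Control loop inoperative [AND]: Standby rate sensor offline=occurs, Primary propellant valve stuck=not, Standby magnetorquer offline=occurs → not all inputs occur → does not occur.
Sensor suite unavailable [OR]: Aft IMU is down=not, Redundant star tracker offline=not, Primary sun sensor trips=occurs → at least one input occurs → occurs.
Thruster branch lost [AND]: Wheel driver malfunctions=occurs, Upper reaction wheel malfunctions=not, South gyro failed=occurs, Upper rate sensor 2 faulted=occurs → not all inputs occur → does not occur.
Reaction-wheel cluster lost [AND]: Sensor suite unavailable=occurs, Forward thruster trips=occurs, Thruster branch lost=not, Propellant valve 2 degraded=occurs → not all inputs occur → does not occur.
Spacecraft attitude control lost [OR]: Control loop inoperative=not, Reaction-wheel cluster lost=not, Auxiliary magnetorquer 2 lost=not, Primary IMU 2 failed=not → no input occurs → does not occur.

No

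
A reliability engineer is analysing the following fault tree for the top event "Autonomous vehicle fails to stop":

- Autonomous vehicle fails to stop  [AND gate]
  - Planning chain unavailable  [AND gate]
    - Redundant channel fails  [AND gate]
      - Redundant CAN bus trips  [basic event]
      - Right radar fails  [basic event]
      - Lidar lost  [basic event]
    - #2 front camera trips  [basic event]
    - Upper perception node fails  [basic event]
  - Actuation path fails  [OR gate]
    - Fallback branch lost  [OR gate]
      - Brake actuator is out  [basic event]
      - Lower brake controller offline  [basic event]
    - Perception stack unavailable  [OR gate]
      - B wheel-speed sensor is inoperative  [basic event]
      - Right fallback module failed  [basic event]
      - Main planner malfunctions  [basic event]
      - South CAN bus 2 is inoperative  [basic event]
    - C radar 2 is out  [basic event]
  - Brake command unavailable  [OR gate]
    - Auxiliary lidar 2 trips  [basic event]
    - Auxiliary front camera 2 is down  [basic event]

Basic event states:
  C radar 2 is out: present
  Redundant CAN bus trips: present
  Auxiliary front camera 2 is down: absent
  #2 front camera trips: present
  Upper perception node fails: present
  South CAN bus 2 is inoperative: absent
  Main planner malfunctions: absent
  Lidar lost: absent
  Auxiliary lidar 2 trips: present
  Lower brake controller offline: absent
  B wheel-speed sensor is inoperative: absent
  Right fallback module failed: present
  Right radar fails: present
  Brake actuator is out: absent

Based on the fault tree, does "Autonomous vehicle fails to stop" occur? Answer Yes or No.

Redundant channel fails [AND]: Redundant CAN bus trips=occurs, Right radar fails=occurs, Lidar lost=not → not all inputs occur → does not occur.
Planning chain unavailable [AND]: Redundant channel fails=not, #2 front camera trips=occurs, Upper perception node fails=occurs → not all inputs occur → does not occur.
Fallback branch lost [OR]: Brake actuator is out=not, Lower brake controller offline=not → no input occurs → does not occur.
Perception stack unavailable [OR]: B wheel-speed sensor is inoperative=not, Right fallback module failed=occurs, Main planner malfunctions=not, South CAN bus 2 is inoperative=not → at least one input occurs → occurs.
Actuation path fails [OR]: Fallback branch lost=not, Perception stack unavailable=occurs, C radar 2 is out=occurs → at least one input occurs → occurs.
Brake command unavailable [OR]: Auxiliary lidar 2 trips=occurs, Auxiliary front camera 2 is down=not → at least one input occurs → occurs.
Autonomous vehicle fails to stop [AND]: Planning chain unavailable=not, Actuation path fails=occurs, Brake command unavailable=occurs → not all inputs occur → does not occur.

No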